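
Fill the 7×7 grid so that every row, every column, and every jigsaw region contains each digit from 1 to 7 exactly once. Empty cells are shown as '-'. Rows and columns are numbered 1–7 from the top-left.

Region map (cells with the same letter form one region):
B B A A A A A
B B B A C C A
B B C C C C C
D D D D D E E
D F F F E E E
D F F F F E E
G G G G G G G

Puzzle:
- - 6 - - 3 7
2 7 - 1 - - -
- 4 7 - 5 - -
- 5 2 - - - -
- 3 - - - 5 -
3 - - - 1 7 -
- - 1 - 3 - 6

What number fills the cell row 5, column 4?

row 1, column 2 = 1 (sole candidate).
row 3, column 1 = 6 (sole candidate).
row 5, column 3 = 4 (sole candidate).
row 6, column 3 = 5 (sole candidate).
row 7, column 2 = 2 (sole candidate).
row 7, column 6 = 4 (sole candidate).
row 1, column 1 = 5 (sole candidate).
row 2, column 3 = 3 (sole candidate).
row 2, column 6 = 6 (sole candidate).
row 4, column 6 = 1 (sole candidate).
row 5, column 7 = 2 (sole candidate).
row 6, column 2 = 6 (sole candidate).
row 6, column 4 = 2 (sole candidate).
row 6, column 7 = 4 (sole candidate).
row 7, column 1 = 7 (sole candidate).
row 7, column 4 = 5 (sole candidate).
row 1, column 4 = 4 (sole candidate).
row 1, column 5 = 2 (sole candidate).
row 2, column 5 = 4 (sole candidate).
row 2, column 7 = 5 (sole candidate).
row 3, column 4 = 3 (sole candidate).
row 3, column 6 = 2 (sole candidate).
row 3, column 7 = 1 (sole candidate).
row 4, column 1 = 4 (sole candidate).
row 4, column 7 = 3 (sole candidate).
row 5, column 1 = 1 (sole candidate).
row 5, column 4 = 7: row 5 has {1,2,3,4,5}; col 4 has {1,2,3,4,5}; region has {1,2,3,4,5,6} → only 7 remains.

7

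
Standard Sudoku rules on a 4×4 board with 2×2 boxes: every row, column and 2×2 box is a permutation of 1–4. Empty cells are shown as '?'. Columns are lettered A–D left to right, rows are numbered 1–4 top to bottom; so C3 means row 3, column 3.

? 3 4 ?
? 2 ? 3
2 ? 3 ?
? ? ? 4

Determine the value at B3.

A1 = 1 (sole candidate).
D1 = 2 (sole candidate).
A2 = 4 (sole candidate).
C2 = 1 (sole candidate).
D3 = 1 (sole candidate).
A4 = 3 (sole candidate).
B4 = 1 (sole candidate).
C4 = 2 (sole candidate).
B3 = 4: row 3 has {1,2,3}; col 2 has {1,2,3}; box has {1,2,3} → only 4 remains.

4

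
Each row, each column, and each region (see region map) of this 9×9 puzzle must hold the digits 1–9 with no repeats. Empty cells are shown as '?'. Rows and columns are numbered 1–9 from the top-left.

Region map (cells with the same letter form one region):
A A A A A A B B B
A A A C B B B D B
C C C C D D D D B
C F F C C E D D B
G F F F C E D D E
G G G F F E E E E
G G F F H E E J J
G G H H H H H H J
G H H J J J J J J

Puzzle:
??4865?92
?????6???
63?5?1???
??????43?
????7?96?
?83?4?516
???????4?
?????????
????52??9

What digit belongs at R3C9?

R3C9 = 4: in row 3, 4 can only go here (every other open cell in that row sees a 4).

4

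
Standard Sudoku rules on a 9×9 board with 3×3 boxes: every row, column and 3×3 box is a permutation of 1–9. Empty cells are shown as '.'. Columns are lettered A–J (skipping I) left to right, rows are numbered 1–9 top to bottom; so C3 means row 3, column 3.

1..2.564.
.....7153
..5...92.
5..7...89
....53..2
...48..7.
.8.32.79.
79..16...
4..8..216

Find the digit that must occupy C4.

E4 = 6 (sole candidate).
G5 = 4 (sole candidate).
H5 = 6 (sole candidate).
A7 = 6 (sole candidate).
C7 = 1 (sole candidate).
F7 = 4 (sole candidate).
J7 = 5 (sole candidate).
D8 = 5 (sole candidate).
H8 = 3 (sole candidate).
C9 = 3 (sole candidate).
F9 = 9 (sole candidate).
G4 = 3 (sole candidate).
G6 = 5 (sole candidate).
J6 = 1 (sole candidate).
C8 = 2 (sole candidate).
G8 = 8 (sole candidate).
J8 = 4 (sole candidate).
B9 = 5 (sole candidate).
E9 = 7 (sole candidate).
C4 = 4: row 4 has {3,5,6,7,8,9}; col 3 has {1,2,3,5}; box has {5} → only 4 remains.

4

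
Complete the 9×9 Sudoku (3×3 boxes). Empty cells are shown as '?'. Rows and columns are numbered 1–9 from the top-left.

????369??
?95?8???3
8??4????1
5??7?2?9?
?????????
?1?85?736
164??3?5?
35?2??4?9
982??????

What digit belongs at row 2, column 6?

row 2, column 4 = 1: row 2 has {3,5,8,9}; col 4 has {2,4,7,8}; box has {3,4,6,8} → only 1 remains.
row 2, column 6 = 7: row 2 has {1,3,5,8,9}; col 6 has {2,3,6}; box has {1,3,4,6,8} → only 7 remains.

7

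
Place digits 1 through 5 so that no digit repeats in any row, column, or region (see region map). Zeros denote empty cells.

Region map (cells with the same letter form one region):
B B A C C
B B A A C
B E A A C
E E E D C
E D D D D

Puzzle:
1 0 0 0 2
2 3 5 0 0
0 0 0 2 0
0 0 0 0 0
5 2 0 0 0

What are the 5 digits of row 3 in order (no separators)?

row 3, column 1 = 4: row 3 has {2}; col 1 has {1,2,5}; region has {1,2,3} → only 4 remains.
row 3, column 2 = 1: row 3 has {2,4}; col 2 has {2,3}; region has {5} → only 1 remains.
row 3, column 3 = 3: row 3 has {1,2,4}; col 3 has {5}; region has {2,5} → only 3 remains.
row 3, column 5 = 5: row 3 has {1,2,3,4}; col 5 has {2}; region has {2} → only 5 remains.

41325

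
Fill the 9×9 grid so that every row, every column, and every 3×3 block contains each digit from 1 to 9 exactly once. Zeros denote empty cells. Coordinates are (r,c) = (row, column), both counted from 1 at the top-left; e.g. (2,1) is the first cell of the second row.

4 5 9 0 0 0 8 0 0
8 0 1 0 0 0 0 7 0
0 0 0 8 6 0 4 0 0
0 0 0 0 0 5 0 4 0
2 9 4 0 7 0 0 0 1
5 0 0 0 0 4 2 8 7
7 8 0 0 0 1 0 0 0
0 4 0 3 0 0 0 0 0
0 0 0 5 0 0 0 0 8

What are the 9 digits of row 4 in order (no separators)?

178235649

(3,1) = 3: row 3 has {4,6,8}; col 1 has {2,4,5,7,8}; box has {1,4,5,8,9} → only 3 remains.
(5,4) = 6: row 5 has {1,2,4,7,9}; col 4 has {3,5,8}; box has {4,5,7} → only 6 remains.
(3,8) = 1: in row 3, 1 can only go here (every other open cell in that row sees a 1).
(3,9) = 5: in row 3, 5 can only go here (every other open cell in that row sees a 5).
(2,5) = 5: in row 2, 5 can only go here (every other open cell in that row sees a 5).
(2,4) = 4: in row 2, 4 can only go here (every other open cell in that row sees a 4).
(3,6) = 9: in row 3, 9 can only go here (every other open cell in that row sees a 9).
(5,6) = 8: in row 5, 8 can only go here (every other open cell in that row sees an 8).
(4,3) = 8: in row 4, 8 can only go here (every other open cell in that row sees an 8).
(4,2) = 7: in row 4, 7 can only go here (every other open cell in that row sees a 7).
(3,2) = 2: row 3 has {1,3,4,5,6,8,9}; col 2 has {4,5,7,8,9}; box has {1,3,4,5,8,9} → only 2 remains.
(3,3) = 7: row 3 has {1,2,3,4,5,6,8,9}; col 3 has {1,4,8,9}; box has {1,2,3,4,5,8,9} → only 7 remains.
(2,2) = 6: row 2 has {1,4,5,7,8}; col 2 has {2,4,5,7,8,9}; box has {1,2,3,4,5,7,8,9} → only 6 remains.
(6,3) = 6: in row 6, 6 can only go here (every other open cell in that row sees a 6).
(4,1) = 1: row 4 has {4,5,7,8}; col 1 has {2,3,4,5,7,8}; box has {2,4,5,6,7,8,9} → only 1 remains.
(6,2) = 3: row 6 has {2,4,5,6,7,8}; col 2 has {2,4,5,6,7,8,9}; box has {1,2,4,5,6,7,8,9} → only 3 remains.
(9,2) = 1: row 9 has {5,8}; col 2 has {2,3,4,5,6,7,8,9}; box has {4,7,8} → only 1 remains.
(8,7) = 1: in row 8, 1 can only go here (every other open cell in that row sees a 1).
(8,5) = 8: in row 8, 8 can only go here (every other open cell in that row sees an 8).
(8,6) = 7: in row 8, 7 can only go here (every other open cell in that row sees a 7).
(1,4) = 7: in row 1, 7 can only go here (every other open cell in that row sees a 7).
(1,5) = 1: in row 1, 1 can only go here (every other open cell in that row sees a 1).
(6,5) = 9: row 6 has {2,3,4,5,6,7,8}; col 5 has {1,5,6,7,8}; box has {4,5,6,7,8} → only 9 remains.
(4,4) = 2: row 4 has {1,4,5,7,8}; col 4 has {3,4,5,6,7,8}; box has {4,5,6,7,8,9} → only 2 remains.
(4,5) = 3: row 4 has {1,2,4,5,7,8}; col 5 has {1,5,6,7,8,9}; box has {2,4,5,6,7,8,9} → only 3 remains.
(6,4) = 1: row 6 has {2,3,4,5,6,7,8,9}; col 4 has {2,3,4,5,6,7,8}; box has {2,3,4,5,6,7,8,9} → only 1 remains.
(7,4) = 9: row 7 has {1,7,8}; col 4 has {1,2,3,4,5,6,7,8}; box has {1,3,5,7,8} → only 9 remains.
(9,5) = 4: in row 9, 4 can only go here (every other open cell in that row sees a 4).
(9,7) = 7: in row 9, 7 can only go here (every other open cell in that row sees a 7).
(7,5) = 2: row 7 has {1,7,8,9}; col 5 has {1,3,4,5,6,7,8,9}; box has {1,3,4,5,7,8,9} → only 2 remains.
(9,6) = 6: row 9 has {1,4,5,7,8}; col 6 has {1,4,5,7,8,9}; box has {1,2,3,4,5,7,8,9} → only 6 remains.
(9,1) = 9: row 9 has {1,4,5,6,7,8}; col 1 has {1,2,3,4,5,7,8}; box has {1,4,7,8} → only 9 remains.
(8,1) = 6: row 8 has {1,3,4,7,8}; col 1 has {1,2,3,4,5,7,8,9}; box has {1,4,7,8,9} → only 6 remains.
(7,9) = 4: in row 7, 4 can only go here (every other open cell in that row sees a 4).
(8,8) = 9: in column 8, 9 can only go here (every other open cell in that column sees a 9).
(8,9) = 2: row 8 has {1,3,4,6,7,8,9}; col 9 has {1,4,5,7,8}; box has {1,4,7,8,9} → only 2 remains.
(9,8) = 3: row 9 has {1,4,5,6,7,8,9}; col 8 has {1,4,7,8,9}; box has {1,2,4,7,8,9} → only 3 remains.
(5,8) = 5: row 5 has {1,2,4,6,7,8,9}; col 8 has {1,3,4,7,8,9}; box has {1,2,4,7,8} → only 5 remains.
(7,8) = 6: row 7 has {1,2,4,7,8,9}; col 8 has {1,3,4,5,7,8,9}; box has {1,2,3,4,7,8,9} → only 6 remains.
(8,3) = 5: row 8 has {1,2,3,4,6,7,8,9}; col 3 has {1,4,6,7,8,9}; box has {1,4,6,7,8,9} → only 5 remains.
(9,3) = 2: row 9 has {1,3,4,5,6,7,8,9}; col 3 has {1,4,5,6,7,8,9}; box has {1,4,5,6,7,8,9} → only 2 remains.
(1,8) = 2: row 1 has {1,4,5,7,8,9}; col 8 has {1,3,4,5,6,7,8,9}; box has {1,4,5,7,8} → only 2 remains.
(5,7) = 3: row 5 has {1,2,4,5,6,7,8,9}; col 7 has {1,2,4,7,8}; box has {1,2,4,5,7,8} → only 3 remains.
(7,3) = 3: row 7 has {1,2,4,6,7,8,9}; col 3 has {1,2,4,5,6,7,8,9}; box has {1,2,4,5,6,7,8,9} → only 3 remains.
(7,7) = 5: row 7 has {1,2,3,4,6,7,8,9}; col 7 has {1,2,3,4,7,8}; box has {1,2,3,4,6,7,8,9} → only 5 remains.
(1,6) = 3: row 1 has {1,2,4,5,7,8,9}; col 6 has {1,4,5,6,7,8,9}; box has {1,4,5,6,7,8,9} → only 3 remains.
(1,9) = 6: row 1 has {1,2,3,4,5,7,8,9}; col 9 has {1,2,4,5,7,8}; box has {1,2,4,5,7,8} → only 6 remains.
(2,6) = 2: row 2 has {1,4,5,6,7,8}; col 6 has {1,3,4,5,6,7,8,9}; box has {1,3,4,5,6,7,8,9} → only 2 remains.
(2,7) = 9: row 2 has {1,2,4,5,6,7,8}; col 7 has {1,2,3,4,5,7,8}; box has {1,2,4,5,6,7,8} → only 9 remains.
(2,9) = 3: row 2 has {1,2,4,5,6,7,8,9}; col 9 has {1,2,4,5,6,7,8}; box has {1,2,4,5,6,7,8,9} → only 3 remains.
(4,7) = 6: row 4 has {1,2,3,4,5,7,8}; col 7 has {1,2,3,4,5,7,8,9}; box has {1,2,3,4,5,7,8} → only 6 remains.
(4,9) = 9: row 4 has {1,2,3,4,5,6,7,8}; col 9 has {1,2,3,4,5,6,7,8}; box has {1,2,3,4,5,6,7,8} → only 9 remains.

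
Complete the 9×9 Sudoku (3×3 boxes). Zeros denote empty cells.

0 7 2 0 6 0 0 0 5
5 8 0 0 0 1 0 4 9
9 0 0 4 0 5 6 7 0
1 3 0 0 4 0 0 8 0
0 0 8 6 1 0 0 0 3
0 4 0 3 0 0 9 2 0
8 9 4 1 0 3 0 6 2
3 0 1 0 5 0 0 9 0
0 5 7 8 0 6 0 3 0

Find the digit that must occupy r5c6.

r1c1 = 4: row 1 has {2,5,6,7}; col 1 has {1,3,5,8,9}; box has {2,5,7,8,9} → only 4 remains.
r1c4 = 9: row 1 has {2,4,5,6,7}; col 4 has {1,3,4,6,8}; box has {1,4,5,6} → only 9 remains.
r1c6 = 8: row 1 has {2,4,5,6,7,9}; col 6 has {1,3,5,6}; box has {1,4,5,6,9} → only 8 remains.
r1c8 = 1: row 1 has {2,4,5,6,7,8,9}; col 8 has {2,3,4,6,7,8,9}; box has {4,5,6,7,9} → only 1 remains.
r3c2 = 1: row 3 has {4,5,6,7,9}; col 2 has {3,4,5,7,8,9}; box has {2,4,5,7,8,9} → only 1 remains.
r3c3 = 3: row 3 has {1,4,5,6,7,9}; col 3 has {1,2,4,7,8}; box has {1,2,4,5,7,8,9} → only 3 remains.
r3c5 = 2: row 3 has {1,3,4,5,6,7,9}; col 5 has {1,4,5,6}; box has {1,4,5,6,8,9} → only 2 remains.
r3c9 = 8: row 3 has {1,2,3,4,5,6,7,9}; col 9 has {2,3,5,9}; box has {1,4,5,6,7,9} → only 8 remains.
r5c2 = 2: row 5 has {1,3,6,8}; col 2 has {1,3,4,5,7,8,9}; box has {1,3,4,8} → only 2 remains.
r5c8 = 5: row 5 has {1,2,3,6,8}; col 8 has {1,2,3,4,6,7,8,9}; box has {2,3,8,9} → only 5 remains.
r6c6 = 7: row 6 has {2,3,4,9}; col 6 has {1,3,5,6,8}; box has {1,3,4,6} → only 7 remains.
r7c5 = 7: row 7 has {1,2,3,4,6,8,9}; col 5 has {1,2,4,5,6}; box has {1,3,5,6,8} → only 7 remains.
r7c7 = 5: row 7 has {1,2,3,4,6,7,8,9}; col 7 has {6,9}; box has {2,3,6,9} → only 5 remains.
r8c2 = 6: row 8 has {1,3,5,9}; col 2 has {1,2,3,4,5,7,8,9}; box has {1,3,4,5,7,8,9} → only 6 remains.
r8c4 = 2: row 8 has {1,3,5,6,9}; col 4 has {1,3,4,6,8,9}; box has {1,3,5,6,7,8} → only 2 remains.
r8c6 = 4: row 8 has {1,2,3,5,6,9}; col 6 has {1,3,5,6,7,8}; box has {1,2,3,5,6,7,8} → only 4 remains.
r8c9 = 7: row 8 has {1,2,3,4,5,6,9}; col 9 has {2,3,5,8,9}; box has {2,3,5,6,9} → only 7 remains.
r9c1 = 2: row 9 has {3,5,6,7,8}; col 1 has {1,3,4,5,8,9}; box has {1,3,4,5,6,7,8,9} → only 2 remains.
r9c5 = 9: row 9 has {2,3,5,6,7,8}; col 5 has {1,2,4,5,6,7}; box has {1,2,3,4,5,6,7,8} → only 9 remains.
r1c7 = 3: row 1 has {1,2,4,5,6,7,8,9}; col 7 has {5,6,9}; box has {1,4,5,6,7,8,9} → only 3 remains.
r2c3 = 6: row 2 has {1,4,5,8,9}; col 3 has {1,2,3,4,7,8}; box has {1,2,3,4,5,7,8,9} → only 6 remains.
r2c4 = 7: row 2 has {1,4,5,6,8,9}; col 4 has {1,2,3,4,6,8,9}; box has {1,2,4,5,6,8,9} → only 7 remains.
r2c5 = 3: row 2 has {1,4,5,6,7,8,9}; col 5 has {1,2,4,5,6,7,9}; box has {1,2,4,5,6,7,8,9} → only 3 remains.
r2c7 = 2: row 2 has {1,3,4,5,6,7,8,9}; col 7 has {3,5,6,9}; box has {1,3,4,5,6,7,8,9} → only 2 remains.
r4c4 = 5: row 4 has {1,3,4,8}; col 4 has {1,2,3,4,6,7,8,9}; box has {1,3,4,6,7} → only 5 remains.
r4c7 = 7: row 4 has {1,3,4,5,8}; col 7 has {2,3,5,6,9}; box has {2,3,5,8,9} → only 7 remains.
r4c9 = 6: row 4 has {1,3,4,5,7,8}; col 9 has {2,3,5,7,8,9}; box has {2,3,5,7,8,9} → only 6 remains.
r5c1 = 7: row 5 has {1,2,3,5,6,8}; col 1 has {1,2,3,4,5,8,9}; box has {1,2,3,4,8} → only 7 remains.
r5c6 = 9: row 5 has {1,2,3,5,6,7,8}; col 6 has {1,3,4,5,6,7,8}; box has {1,3,4,5,6,7} → only 9 remains.

9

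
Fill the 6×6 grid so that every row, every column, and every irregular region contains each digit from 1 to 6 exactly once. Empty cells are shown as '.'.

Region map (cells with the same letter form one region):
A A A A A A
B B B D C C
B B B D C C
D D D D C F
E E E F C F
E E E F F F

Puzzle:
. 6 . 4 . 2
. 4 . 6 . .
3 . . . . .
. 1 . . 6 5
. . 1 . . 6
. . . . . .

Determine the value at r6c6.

4

r3c3 = 6 (hidden single in row 3).
r6c1 = 6 (hidden single in row 6).
r6c4 = 1 (hidden single in column 4).
r3c4 = 5 (hidden single in column 4).
r3c2 = 2 (sole candidate).
r2c3 = 5 (sole candidate).
r1c3 = 3 (sole candidate).
r2c1 = 1 (sole candidate).
r2c6 = 3 (sole candidate).
r6c6 = 4: row 6 has {1,6}; col 6 has {2,3,5,6}; region has {1,5,6} → only 4 remains.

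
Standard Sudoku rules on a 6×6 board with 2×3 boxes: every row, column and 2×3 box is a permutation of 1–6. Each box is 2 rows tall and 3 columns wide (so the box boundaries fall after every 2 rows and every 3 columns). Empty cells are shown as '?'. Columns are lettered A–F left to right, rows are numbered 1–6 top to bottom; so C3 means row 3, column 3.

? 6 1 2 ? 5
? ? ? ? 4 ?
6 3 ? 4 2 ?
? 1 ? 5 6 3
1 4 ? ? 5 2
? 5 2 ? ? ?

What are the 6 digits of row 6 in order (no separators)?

E1 = 3: row 1 has {1,2,5,6}; col 5 has {2,4,5,6}; box has {2,4,5} → only 3 remains.
B2 = 2: row 2 has {4}; col 2 has {1,3,4,5,6}; box has {1,6} → only 2 remains.
C3 = 5: row 3 has {2,3,4,6}; col 3 has {1,2}; box has {1,3,6} → only 5 remains.
F3 = 1: row 3 has {2,3,4,5,6}; col 6 has {2,3,5}; box has {2,3,4,5,6} → only 1 remains.
C4 = 4: row 4 has {1,3,5,6}; col 3 has {1,2,5}; box has {1,3,5,6} → only 4 remains.
A6 = 3: row 6 has {2,5}; col 1 has {1,6}; box has {1,2,4,5} → only 3 remains.
E6 = 1: row 6 has {2,3,5}; col 5 has {2,3,4,5,6}; box has {2,5} → only 1 remains.
A1 = 4: row 1 has {1,2,3,5,6}; col 1 has {1,3,6}; box has {1,2,6} → only 4 remains.
A2 = 5: row 2 has {2,4}; col 1 has {1,3,4,6}; box has {1,2,4,6} → only 5 remains.
C2 = 3: row 2 has {2,4,5}; col 3 has {1,2,4,5}; box has {1,2,4,5,6} → only 3 remains.
F2 = 6: row 2 has {2,3,4,5}; col 6 has {1,2,3,5}; box has {2,3,4,5} → only 6 remains.
A4 = 2: row 4 has {1,3,4,5,6}; col 1 has {1,3,4,5,6}; box has {1,3,4,5,6} → only 2 remains.
C5 = 6: row 5 has {1,2,4,5}; col 3 has {1,2,3,4,5}; box has {1,2,3,4,5} → only 6 remains.
D5 = 3: row 5 has {1,2,4,5,6}; col 4 has {2,4,5}; box has {1,2,5} → only 3 remains.
D6 = 6: row 6 has {1,2,3,5}; col 4 has {2,3,4,5}; box has {1,2,3,5} → only 6 remains.
F6 = 4: row 6 has {1,2,3,5,6}; col 6 has {1,2,3,5,6}; box has {1,2,3,5,6} → only 4 remains.

352614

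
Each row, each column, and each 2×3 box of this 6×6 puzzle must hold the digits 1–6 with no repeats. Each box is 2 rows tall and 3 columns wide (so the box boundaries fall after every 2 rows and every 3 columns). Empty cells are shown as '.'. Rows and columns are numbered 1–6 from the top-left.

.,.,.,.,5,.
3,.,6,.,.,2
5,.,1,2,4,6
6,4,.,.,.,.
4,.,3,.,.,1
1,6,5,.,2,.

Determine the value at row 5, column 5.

6

row 1, column 1 = 2: row 1 has {5}; col 1 has {1,3,4,5,6}; box has {3,6} → only 2 remains.
row 1, column 2 = 1: row 1 has {2,5}; col 2 has {4,6}; box has {2,3,6} → only 1 remains.
row 1, column 3 = 4: row 1 has {1,2,5}; col 3 has {1,3,5,6}; box has {1,2,3,6} → only 4 remains.
row 1, column 6 = 3: row 1 has {1,2,4,5}; col 6 has {1,2,6}; box has {2,5} → only 3 remains.
row 2, column 2 = 5: row 2 has {2,3,6}; col 2 has {1,4,6}; box has {1,2,3,4,6} → only 5 remains.
row 2, column 5 = 1: row 2 has {2,3,5,6}; col 5 has {2,4,5}; box has {2,3,5} → only 1 remains.
row 3, column 2 = 3: row 3 has {1,2,4,5,6}; col 2 has {1,4,5,6}; box has {1,4,5,6} → only 3 remains.
row 4, column 3 = 2: row 4 has {4,6}; col 3 has {1,3,4,5,6}; box has {1,3,4,5,6} → only 2 remains.
row 4, column 5 = 3: row 4 has {2,4,6}; col 5 has {1,2,4,5}; box has {2,4,6} → only 3 remains.
row 4, column 6 = 5: row 4 has {2,3,4,6}; col 6 has {1,2,3,6}; box has {2,3,4,6} → only 5 remains.
row 5, column 2 = 2: row 5 has {1,3,4}; col 2 has {1,3,4,5,6}; box has {1,3,4,5,6} → only 2 remains.
row 5, column 5 = 6: row 5 has {1,2,3,4}; col 5 has {1,2,3,4,5}; box has {1,2} → only 6 remains.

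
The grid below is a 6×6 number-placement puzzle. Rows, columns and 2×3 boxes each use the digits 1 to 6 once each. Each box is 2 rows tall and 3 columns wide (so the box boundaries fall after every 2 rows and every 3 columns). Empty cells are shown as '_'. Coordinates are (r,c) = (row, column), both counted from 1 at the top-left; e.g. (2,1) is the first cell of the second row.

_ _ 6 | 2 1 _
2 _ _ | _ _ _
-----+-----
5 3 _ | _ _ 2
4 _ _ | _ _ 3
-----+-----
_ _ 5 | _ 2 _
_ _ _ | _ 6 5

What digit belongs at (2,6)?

(1,1) = 3: row 1 has {1,2,6}; col 1 has {2,4,5}; box has {2,6} → only 3 remains.
(1,6) = 4: row 1 has {1,2,3,6}; col 6 has {2,3,5}; box has {1,2} → only 4 remains.
(2,6) = 6: row 2 has {2}; col 6 has {2,3,4,5}; box has {1,2,4} → only 6 remains.

6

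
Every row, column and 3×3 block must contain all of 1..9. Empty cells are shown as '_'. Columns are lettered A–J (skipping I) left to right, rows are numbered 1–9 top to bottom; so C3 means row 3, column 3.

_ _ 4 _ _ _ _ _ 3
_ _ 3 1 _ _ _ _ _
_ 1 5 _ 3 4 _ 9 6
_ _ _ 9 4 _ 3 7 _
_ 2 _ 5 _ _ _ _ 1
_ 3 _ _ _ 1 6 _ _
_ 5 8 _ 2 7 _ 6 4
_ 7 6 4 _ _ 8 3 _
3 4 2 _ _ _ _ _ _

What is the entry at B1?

8

C4 = 1: row 4 has {3,4,7,9}; col 3 has {2,3,4,5,6,8}; box has {2,3} → only 1 remains.
D7 = 3: row 7 has {2,4,5,6,7,8}; col 4 has {1,4,5,9}; box has {2,4,7} → only 3 remains.
F5 = 3: in row 5, 3 can only go here (every other open cell in that row sees a 3).
J8 = 2: in row 8, 2 can only go here (every other open cell in that row sees a 2).
F4 = 2: in row 4, 2 can only go here (every other open cell in that row sees a 2).
H6 = 2: in row 6, 2 can only go here (every other open cell in that row sees a 2).
A6 = 4: in row 6, 4 can only go here (every other open cell in that row sees a 4).
J6 = 5: in row 6, 5 can only go here (every other open cell in that row sees a 5).
J4 = 8: row 4 has {1,2,3,4,7,9}; col 9 has {1,2,3,4,5,6}; box has {1,2,3,5,6,7} → only 8 remains.
H5 = 4: row 5 has {1,2,3,5}; col 8 has {2,3,6,7,9}; box has {1,2,3,5,6,7,8} → only 4 remains.
J2 = 7: row 2 has {1,3}; col 9 has {1,2,3,4,5,6,8}; box has {3,6,9} → only 7 remains.
G3 = 2: row 3 has {1,3,4,5,6,9}; col 7 has {3,6,8}; box has {3,6,7,9} → only 2 remains.
B4 = 6: row 4 has {1,2,3,4,7,8,9}; col 2 has {1,2,3,4,5,7}; box has {1,2,3,4} → only 6 remains.
G5 = 9: row 5 has {1,2,3,4,5}; col 7 has {2,3,6,8}; box has {1,2,3,4,5,6,7,8} → only 9 remains.
G7 = 1: row 7 has {2,3,4,5,6,7,8}; col 7 has {2,3,6,8,9}; box has {2,3,4,6,8} → only 1 remains.
H9 = 5: row 9 has {2,3,4}; col 8 has {2,3,4,6,7,9}; box has {1,2,3,4,6,8} → only 5 remains.
J9 = 9: row 9 has {2,3,4,5}; col 9 has {1,2,3,4,5,6,7,8}; box has {1,2,3,4,5,6,8} → only 9 remains.
G1 = 5: row 1 has {3,4}; col 7 has {1,2,3,6,8,9}; box has {2,3,6,7,9} → only 5 remains.
G2 = 4: row 2 has {1,3,7}; col 7 has {1,2,3,5,6,8,9}; box has {2,3,5,6,7,9} → only 4 remains.
H2 = 8: row 2 has {1,3,4,7}; col 8 has {2,3,4,5,6,7,9}; box has {2,3,4,5,6,7,9} → only 8 remains.
A4 = 5: row 4 has {1,2,3,4,6,7,8,9}; col 1 has {3,4}; box has {1,2,3,4,6} → only 5 remains.
C5 = 7: row 5 has {1,2,3,4,5,9}; col 3 has {1,2,3,4,5,6,8}; box has {1,2,3,4,5,6} → only 7 remains.
C6 = 9: row 6 has {1,2,3,4,5,6}; col 3 has {1,2,3,4,5,6,7,8}; box has {1,2,3,4,5,6,7} → only 9 remains.
A7 = 9: row 7 has {1,2,3,4,5,6,7,8}; col 1 has {3,4,5}; box has {2,3,4,5,6,7,8} → only 9 remains.
A8 = 1: row 8 has {2,3,4,6,7,8}; col 1 has {3,4,5,9}; box has {2,3,4,5,6,7,8,9} → only 1 remains.
G9 = 7: row 9 has {2,3,4,5,9}; col 7 has {1,2,3,4,5,6,8,9}; box has {1,2,3,4,5,6,8,9} → only 7 remains.
H1 = 1: row 1 has {3,4,5}; col 8 has {2,3,4,5,6,7,8,9}; box has {2,3,4,5,6,7,8,9} → only 1 remains.
B2 = 9: row 2 has {1,3,4,7,8}; col 2 has {1,2,3,4,5,6,7}; box has {1,3,4,5} → only 9 remains.
A5 = 8: row 5 has {1,2,3,4,5,7,9}; col 1 has {1,3,4,5,9}; box has {1,2,3,4,5,6,7,9} → only 8 remains.
E5 = 6: row 5 has {1,2,3,4,5,7,8,9}; col 5 has {2,3,4}; box has {1,2,3,4,5,9} → only 6 remains.
B1 = 8: row 1 has {1,3,4,5}; col 2 has {1,2,3,4,5,6,7,9}; box has {1,3,4,5,9} → only 8 remains.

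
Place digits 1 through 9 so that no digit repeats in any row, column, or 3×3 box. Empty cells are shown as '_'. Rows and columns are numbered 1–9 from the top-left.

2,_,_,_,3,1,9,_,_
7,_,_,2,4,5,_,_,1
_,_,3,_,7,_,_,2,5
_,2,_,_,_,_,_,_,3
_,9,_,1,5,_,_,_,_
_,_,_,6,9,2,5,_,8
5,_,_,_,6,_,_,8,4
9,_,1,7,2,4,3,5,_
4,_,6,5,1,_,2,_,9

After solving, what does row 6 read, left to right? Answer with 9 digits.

347692518

row 1, column 4 = 8 (sole candidate).
row 3, column 4 = 9 (sole candidate).
row 3, column 6 = 6 (sole candidate).
row 4, column 4 = 4 (sole candidate).
row 4, column 5 = 8 (sole candidate).
row 4, column 6 = 7 (sole candidate).
row 5, column 6 = 3 (sole candidate).
row 7, column 4 = 3 (sole candidate).
row 7, column 6 = 9 (sole candidate).
row 8, column 2 = 8 (sole candidate).
row 8, column 9 = 6 (sole candidate).
row 9, column 6 = 8 (sole candidate).
row 9, column 8 = 7 (sole candidate).
row 1, column 9 = 7 (sole candidate).
row 2, column 2 = 6 (sole candidate).
row 2, column 7 = 8 (sole candidate).
row 2, column 8 = 3 (sole candidate).
row 3, column 7 = 4 (sole candidate).
row 4, column 3 = 5 (sole candidate).
row 5, column 9 = 2 (sole candidate).
row 7, column 2 = 7 (sole candidate).
row 7, column 3 = 2 (sole candidate).
row 7, column 7 = 1 (sole candidate).
row 9, column 2 = 3 (sole candidate).
row 1, column 3 = 4 (sole candidate).
row 1, column 8 = 6 (sole candidate).
row 2, column 3 = 9 (sole candidate).
row 3, column 2 = 1 (sole candidate).
row 4, column 7 = 6 (sole candidate).
row 5, column 7 = 7 (sole candidate).
row 5, column 8 = 4 (sole candidate).
row 6, column 2 = 4: row 6 has {2,5,6,8,9}; col 2 has {1,2,3,6,7,8,9}; box has {2,5,9} → only 4 remains.
row 6, column 3 = 7: row 6 has {2,4,5,6,8,9}; col 3 has {1,2,3,4,5,6,9}; box has {2,4,5,9} → only 7 remains.
row 6, column 8 = 1: row 6 has {2,4,5,6,7,8,9}; col 8 has {2,3,4,5,6,7,8}; box has {2,3,4,5,6,7,8} → only 1 remains.
row 1, column 2 = 5 (sole candidate).
row 3, column 1 = 8 (sole candidate).
row 4, column 1 = 1 (sole candidate).
row 4, column 8 = 9 (sole candidate).
row 5, column 1 = 6 (sole candidate).
row 5, column 3 = 8 (sole candidate).
row 6, column 1 = 3: row 6 has {1,2,4,5,6,7,8,9}; col 1 has {1,2,4,5,6,7,8,9}; box has {1,2,4,5,6,7,8,9} → only 3 remains.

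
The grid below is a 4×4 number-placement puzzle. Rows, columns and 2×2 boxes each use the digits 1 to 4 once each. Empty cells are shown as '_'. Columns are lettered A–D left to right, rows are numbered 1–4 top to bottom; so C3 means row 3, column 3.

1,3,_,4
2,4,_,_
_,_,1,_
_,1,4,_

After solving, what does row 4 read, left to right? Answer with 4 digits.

3142

C1 = 2: row 1 has {1,3,4}; col 3 has {1,4}; box has {4} → only 2 remains.
C2 = 3: row 2 has {2,4}; col 3 has {1,2,4}; box has {2,4} → only 3 remains.
D2 = 1: row 2 has {2,3,4}; col 4 has {4}; box has {2,3,4} → only 1 remains.
B3 = 2: row 3 has {1}; col 2 has {1,3,4}; box has {1} → only 2 remains.
D3 = 3: row 3 has {1,2}; col 4 has {1,4}; box has {1,4} → only 3 remains.
A4 = 3: row 4 has {1,4}; col 1 has {1,2}; box has {1,2} → only 3 remains.
D4 = 2: row 4 has {1,3,4}; col 4 has {1,3,4}; box has {1,3,4} → only 2 remains.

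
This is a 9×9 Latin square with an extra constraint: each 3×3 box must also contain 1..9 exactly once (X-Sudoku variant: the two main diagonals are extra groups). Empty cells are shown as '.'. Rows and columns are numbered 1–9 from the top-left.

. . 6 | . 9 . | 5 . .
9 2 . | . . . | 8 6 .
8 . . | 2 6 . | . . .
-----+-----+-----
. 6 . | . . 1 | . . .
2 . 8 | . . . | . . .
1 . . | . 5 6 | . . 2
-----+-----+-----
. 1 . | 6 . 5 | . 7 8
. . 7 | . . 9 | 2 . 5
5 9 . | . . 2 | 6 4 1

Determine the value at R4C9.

7

R8C8 = 3: row 8 has {2,5,7,9}; col 8 has {4,6,7}; box has {1,2,4,5,6,7,8}; main diagonal has {1,2,6} → only 3 remains.
R9C3 = 3: row 9 has {1,2,4,5,6,9}; col 3 has {6,7,8}; box has {1,5,7,9} → only 3 remains.
R7C1 = 4: row 7 has {1,5,6,7,8}; col 1 has {1,2,5,8,9}; box has {1,3,5,7,9} → only 4 remains.
R7C3 = 2: row 7 has {1,4,5,6,7,8}; col 3 has {3,6,7,8}; box has {1,3,4,5,7,9}; anti-diagonal has {1,5,6} → only 2 remains.
R7C5 = 3: row 7 has {1,2,4,5,6,7,8}; col 5 has {5,6,9}; box has {2,5,6,9} → only 3 remains.
R7C7 = 9: row 7 has {1,2,3,4,5,6,7,8}; col 7 has {2,5,6,8}; box has {1,2,3,4,5,6,7,8}; main diagonal has {1,2,3,6} → only 9 remains.
R8C1 = 6: row 8 has {2,3,5,7,9}; col 1 has {1,2,4,5,8,9}; box has {1,2,3,4,5,7,9} → only 6 remains.
R8C2 = 8: row 8 has {2,3,5,6,7,9}; col 2 has {1,2,6,9}; box has {1,2,3,4,5,6,7,9}; anti-diagonal has {1,2,5,6} → only 8 remains.
R1C1 = 7: row 1 has {5,6,9}; col 1 has {1,2,4,5,6,8,9}; box has {2,6,8,9}; main diagonal has {1,2,3,6,9} → only 7 remains.
R4C1 = 3: row 4 has {1,6}; col 1 has {1,2,4,5,6,7,8,9}; box has {1,2,6,8} → only 3 remains.
R5C5 = 4: row 5 has {2,8}; col 5 has {3,5,6,9}; box has {1,5,6}; main diagonal has {1,2,3,6,7,9}; anti-diagonal has {1,2,5,6,8} → only 4 remains.
R8C5 = 1: row 8 has {2,3,5,6,7,8,9}; col 5 has {3,4,5,6,9}; box has {2,3,5,6,9} → only 1 remains.
R1C9 = 3: row 1 has {5,6,7,9}; col 9 has {1,2,5,8}; box has {5,6,8}; anti-diagonal has {1,2,4,5,6,8} → only 3 remains.
R2C5 = 7: row 2 has {2,6,8,9}; col 5 has {1,3,4,5,6,9}; box has {2,6,9} → only 7 remains.
R2C9 = 4: row 2 has {2,6,7,8,9}; col 9 has {1,2,3,5,8}; box has {3,5,6,8} → only 4 remains.
R3C3 = 5: row 3 has {2,6,8}; col 3 has {2,3,6,7,8}; box has {2,6,7,8,9}; main diagonal has {1,2,3,4,6,7,9} → only 5 remains.
R3C7 = 7: row 3 has {2,5,6,8}; col 7 has {2,5,6,8,9}; box has {3,4,5,6,8}; anti-diagonal has {1,2,3,4,5,6,8} → only 7 remains.
R3C9 = 9: row 3 has {2,5,6,7,8}; col 9 has {1,2,3,4,5,8}; box has {3,4,5,6,7,8} → only 9 remains.
R4C4 = 8: row 4 has {1,3,6}; col 4 has {2,6}; box has {1,4,5,6}; main diagonal has {1,2,3,4,5,6,7,9} → only 8 remains.
R4C5 = 2: row 4 has {1,3,6,8}; col 5 has {1,3,4,5,6,7,9}; box has {1,4,5,6,8} → only 2 remains.
R4C7 = 4: row 4 has {1,2,3,6,8}; col 7 has {2,5,6,7,8,9}; box has {2} → only 4 remains.
R4C9 = 7: row 4 has {1,2,3,4,6,8}; col 9 has {1,2,3,4,5,8,9}; box has {2,4} → only 7 remains.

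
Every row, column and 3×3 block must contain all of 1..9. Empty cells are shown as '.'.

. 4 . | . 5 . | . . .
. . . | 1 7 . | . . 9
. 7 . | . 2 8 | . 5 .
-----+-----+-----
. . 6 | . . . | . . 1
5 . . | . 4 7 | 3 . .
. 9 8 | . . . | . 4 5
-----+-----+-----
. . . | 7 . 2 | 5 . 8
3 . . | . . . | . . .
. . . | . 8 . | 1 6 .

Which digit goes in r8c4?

r4c1 = 4: in row 4, 4 can only go here (every other open cell in that row sees a 4).
r7c3 = 4: in row 7, 4 can only go here (every other open cell in that row sees a 4).
r8c2 = 8: in row 8, 8 can only go here (every other open cell in that row sees an 8).
r1c8 = 1: in column 8, 1 can only go here (every other open cell in that column sees a 1).
r4c2 = 3: in box 4, 3 can only go here (every other open cell in that box sees a 3).
r6c1 = 7: in box 4, 7 can only go here (every other open cell in that box sees a 7).
r4c5 = 9: row 4 has {1,3,4,6}; col 5 has {2,4,5,7,8}; box has {4,7} → only 9 remains.
r4c6 = 5: row 4 has {1,3,4,6,9}; col 6 has {2,7,8}; box has {4,7,9} → only 5 remains.
r5c8 = 9: in row 5, 9 can only go here (every other open cell in that row sees a 9).
r7c8 = 3: row 7 has {2,4,5,7,8}; col 8 has {1,4,5,6,9}; box has {1,5,6,8} → only 3 remains.
r5c4 = 8: in row 5, 8 can only go here (every other open cell in that row sees an 8).
r4c4 = 2: row 4 has {1,3,4,5,6,9}; col 4 has {1,7,8}; box has {4,5,7,8,9} → only 2 remains.
r5c9 = 6: in row 5, 6 can only go here (every other open cell in that row sees a 6).
r6c7 = 2: row 6 has {4,5,7,8,9}; col 7 has {1,3,5}; box has {1,3,4,5,6,9} → only 2 remains.
r7c1 = 9: in row 7, 9 can only go here (every other open cell in that row sees a 9).
r9c1 = 2: row 9 has {1,6,8}; col 1 has {3,4,5,7,9}; box has {3,4,8,9} → only 2 remains.
r9c2 = 5: row 9 has {1,2,6,8}; col 2 has {3,4,7,8,9}; box has {2,3,4,8,9} → only 5 remains.
r9c3 = 7: row 9 has {1,2,5,6,8}; col 3 has {4,6,8}; box has {2,3,4,5,8,9} → only 7 remains.
r9c9 = 4: row 9 has {1,2,5,6,7,8}; col 9 has {1,5,6,8,9}; box has {1,3,5,6,8} → only 4 remains.
r3c9 = 3: row 3 has {2,5,7,8}; col 9 has {1,4,5,6,8,9}; box has {1,5,9} → only 3 remains.
r8c3 = 1: row 8 has {3,8}; col 3 has {4,6,7,8}; box has {2,3,4,5,7,8,9} → only 1 remains.
r8c5 = 6: row 8 has {1,3,8}; col 5 has {2,4,5,7,8,9}; box has {2,7,8} → only 6 remains.
r3c3 = 9: row 3 has {2,3,5,7,8}; col 3 has {1,4,6,7,8}; box has {4,7} → only 9 remains.
r5c3 = 2: row 5 has {3,4,5,6,7,8,9}; col 3 has {1,4,6,7,8,9}; box has {3,4,5,6,7,8,9} → only 2 remains.
r7c2 = 6: row 7 has {2,3,4,5,7,8,9}; col 2 has {3,4,5,7,8,9}; box has {1,2,3,4,5,7,8,9} → only 6 remains.
r7c5 = 1: row 7 has {2,3,4,5,6,7,8,9}; col 5 has {2,4,5,6,7,8,9}; box has {2,6,7,8} → only 1 remains.
r1c3 = 3: row 1 has {1,4,5}; col 3 has {1,2,4,6,7,8,9}; box has {4,7,9} → only 3 remains.
r2c2 = 2: row 2 has {1,7,9}; col 2 has {3,4,5,6,7,8,9}; box has {3,4,7,9} → only 2 remains.
r2c3 = 5: row 2 has {1,2,7,9}; col 3 has {1,2,3,4,6,7,8,9}; box has {2,3,4,7,9} → only 5 remains.
r2c8 = 8: row 2 has {1,2,5,7,9}; col 8 has {1,3,4,5,6,9}; box has {1,3,5,9} → only 8 remains.
r4c8 = 7: row 4 has {1,2,3,4,5,6,9}; col 8 has {1,3,4,5,6,8,9}; box has {1,2,3,4,5,6,9} → only 7 remains.
r5c2 = 1: row 5 has {2,3,4,5,6,7,8,9}; col 2 has {2,3,4,5,6,7,8,9}; box has {2,3,4,5,6,7,8,9} → only 1 remains.
r6c5 = 3: row 6 has {2,4,5,7,8,9}; col 5 has {1,2,4,5,6,7,8,9}; box has {2,4,5,7,8,9} → only 3 remains.
r8c8 = 2: row 8 has {1,3,6,8}; col 8 has {1,3,4,5,6,7,8,9}; box has {1,3,4,5,6,8} → only 2 remains.
r8c9 = 7: row 8 has {1,2,3,6,8}; col 9 has {1,3,4,5,6,8,9}; box has {1,2,3,4,5,6,8} → only 7 remains.
r1c9 = 2: row 1 has {1,3,4,5}; col 9 has {1,3,4,5,6,7,8,9}; box has {1,3,5,8,9} → only 2 remains.
r2c1 = 6: row 2 has {1,2,5,7,8,9}; col 1 has {2,3,4,5,7,9}; box has {2,3,4,5,7,9} → only 6 remains.
r2c7 = 4: row 2 has {1,2,5,6,7,8,9}; col 7 has {1,2,3,5}; box has {1,2,3,5,8,9} → only 4 remains.
r3c1 = 1: row 3 has {2,3,5,7,8,9}; col 1 has {2,3,4,5,6,7,9}; box has {2,3,4,5,6,7,9} → only 1 remains.
r3c7 = 6: row 3 has {1,2,3,5,7,8,9}; col 7 has {1,2,3,4,5}; box has {1,2,3,4,5,8,9} → only 6 remains.
r4c7 = 8: row 4 has {1,2,3,4,5,6,7,9}; col 7 has {1,2,3,4,5,6}; box has {1,2,3,4,5,6,7,9} → only 8 remains.
r6c4 = 6: row 6 has {2,3,4,5,7,8,9}; col 4 has {1,2,7,8}; box has {2,3,4,5,7,8,9} → only 6 remains.
r6c6 = 1: row 6 has {2,3,4,5,6,7,8,9}; col 6 has {2,5,7,8}; box has {2,3,4,5,6,7,8,9} → only 1 remains.
r8c7 = 9: row 8 has {1,2,3,6,7,8}; col 7 has {1,2,3,4,5,6,8}; box has {1,2,3,4,5,6,7,8} → only 9 remains.
r1c1 = 8: row 1 has {1,2,3,4,5}; col 1 has {1,2,3,4,5,6,7,9}; box has {1,2,3,4,5,6,7,9} → only 8 remains.
r1c4 = 9: row 1 has {1,2,3,4,5,8}; col 4 has {1,2,6,7,8}; box has {1,2,5,7,8} → only 9 remains.
r1c6 = 6: row 1 has {1,2,3,4,5,8,9}; col 6 has {1,2,5,7,8}; box has {1,2,5,7,8,9} → only 6 remains.
r1c7 = 7: row 1 has {1,2,3,4,5,6,8,9}; col 7 has {1,2,3,4,5,6,8,9}; box has {1,2,3,4,5,6,8,9} → only 7 remains.
r2c6 = 3: row 2 has {1,2,4,5,6,7,8,9}; col 6 has {1,2,5,6,7,8}; box has {1,2,5,6,7,8,9} → only 3 remains.
r3c4 = 4: row 3 has {1,2,3,5,6,7,8,9}; col 4 has {1,2,6,7,8,9}; box has {1,2,3,5,6,7,8,9} → only 4 remains.
r8c4 = 5: row 8 has {1,2,3,6,7,8,9}; col 4 has {1,2,4,6,7,8,9}; box has {1,2,6,7,8} → only 5 remains.

5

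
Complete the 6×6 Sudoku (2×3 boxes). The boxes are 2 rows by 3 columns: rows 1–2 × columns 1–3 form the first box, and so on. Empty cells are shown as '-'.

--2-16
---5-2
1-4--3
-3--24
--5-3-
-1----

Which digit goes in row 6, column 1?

row 2, column 5 = 4 (sole candidate).
row 3, column 4 = 6 (sole candidate).
row 3, column 5 = 5 (sole candidate).
row 4, column 3 = 6 (sole candidate).
row 4, column 4 = 1 (sole candidate).
row 5, column 6 = 1 (sole candidate).
row 6, column 3 = 3 (sole candidate).
row 6, column 5 = 6 (sole candidate).
row 6, column 6 = 5 (sole candidate).
row 1, column 4 = 3 (sole candidate).
row 2, column 2 = 6 (sole candidate).
row 2, column 3 = 1 (sole candidate).
row 3, column 2 = 2 (sole candidate).
row 4, column 1 = 5 (sole candidate).
row 5, column 2 = 4 (sole candidate).
row 5, column 4 = 2 (sole candidate).
row 6, column 1 = 2: row 6 has {1,3,5,6}; col 1 has {1,5}; box has {1,3,4,5} → only 2 remains.

2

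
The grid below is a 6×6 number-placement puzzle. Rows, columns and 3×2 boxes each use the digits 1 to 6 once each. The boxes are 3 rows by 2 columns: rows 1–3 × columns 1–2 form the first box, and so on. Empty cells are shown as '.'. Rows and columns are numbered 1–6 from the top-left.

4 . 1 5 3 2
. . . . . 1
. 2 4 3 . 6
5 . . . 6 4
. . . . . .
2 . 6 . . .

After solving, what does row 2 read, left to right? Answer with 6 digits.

row 1, column 2 = 6: row 1 has {1,2,3,4,5}; col 2 has {2}; box has {2,4} → only 6 remains.
row 2, column 1 = 3: row 2 has {1}; col 1 has {2,4,5}; box has {2,4,6} → only 3 remains.
row 2, column 2 = 5: row 2 has {1,3}; col 2 has {2,6}; box has {2,3,4,6} → only 5 remains.
row 2, column 3 = 2: row 2 has {1,3,5}; col 3 has {1,4,6}; box has {1,3,4,5} → only 2 remains.
row 2, column 4 = 6: row 2 has {1,2,3,5}; col 4 has {3,5}; box has {1,2,3,4,5} → only 6 remains.
row 2, column 5 = 4: row 2 has {1,2,3,5,6}; col 5 has {3,6}; box has {1,2,3,6} → only 4 remains.

352641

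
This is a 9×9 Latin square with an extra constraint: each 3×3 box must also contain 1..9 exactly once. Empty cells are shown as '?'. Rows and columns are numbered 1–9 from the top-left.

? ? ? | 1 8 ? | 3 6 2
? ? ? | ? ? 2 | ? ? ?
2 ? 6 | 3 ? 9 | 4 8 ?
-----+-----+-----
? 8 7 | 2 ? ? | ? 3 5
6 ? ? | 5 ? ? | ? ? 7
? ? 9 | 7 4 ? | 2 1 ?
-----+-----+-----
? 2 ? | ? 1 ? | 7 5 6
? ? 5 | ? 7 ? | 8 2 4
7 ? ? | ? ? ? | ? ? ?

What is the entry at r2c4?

r1c3 = 4: row 1 has {1,2,3,6,8}; col 3 has {5,6,7,9}; box has {2,6} → only 4 remains.
r3c5 = 5: row 3 has {2,3,4,6,8,9}; col 5 has {1,4,7,8}; box has {1,2,3,8,9} → only 5 remains.
r3c9 = 1: row 3 has {2,3,4,5,6,8,9}; col 9 has {2,4,5,6,7}; box has {2,3,4,6,8} → only 1 remains.
r5c7 = 9: row 5 has {5,6,7}; col 7 has {2,3,4,7,8}; box has {1,2,3,5,7} → only 9 remains.
r5c8 = 4: row 5 has {5,6,7,9}; col 8 has {1,2,3,5,6,8}; box has {1,2,3,5,7,9} → only 4 remains.
r6c9 = 8: row 6 has {1,2,4,7,9}; col 9 has {1,2,4,5,6,7}; box has {1,2,3,4,5,7,9} → only 8 remains.
r9c7 = 1: row 9 has {7}; col 7 has {2,3,4,7,8,9}; box has {2,4,5,6,7,8} → only 1 remains.
r9c8 = 9: row 9 has {1,7}; col 8 has {1,2,3,4,5,6,8}; box has {1,2,4,5,6,7,8} → only 9 remains.
r9c9 = 3: row 9 has {1,7,9}; col 9 has {1,2,4,5,6,7,8}; box has {1,2,4,5,6,7,8,9} → only 3 remains.
r1c6 = 7: row 1 has {1,2,3,4,6,8}; col 6 has {2,9}; box has {1,2,3,5,8,9} → only 7 remains.
r2c5 = 6: row 2 has {2}; col 5 has {1,4,5,7,8}; box has {1,2,3,5,7,8,9} → only 6 remains.
r2c7 = 5: row 2 has {2,6}; col 7 has {1,2,3,4,7,8,9}; box has {1,2,3,4,6,8} → only 5 remains.
r2c8 = 7: row 2 has {2,5,6}; col 8 has {1,2,3,4,5,6,8,9}; box has {1,2,3,4,5,6,8} → only 7 remains.
r2c9 = 9: row 2 has {2,5,6,7}; col 9 has {1,2,3,4,5,6,7,8}; box has {1,2,3,4,5,6,7,8} → only 9 remains.
r3c2 = 7: row 3 has {1,2,3,4,5,6,8,9}; col 2 has {2,8}; box has {2,4,6} → only 7 remains.
r4c5 = 9: row 4 has {2,3,5,7,8}; col 5 has {1,4,5,6,7,8}; box has {2,4,5,7} → only 9 remains.
r4c7 = 6: row 4 has {2,3,5,7,8,9}; col 7 has {1,2,3,4,5,7,8,9}; box has {1,2,3,4,5,7,8,9} → only 6 remains.
r5c5 = 3: row 5 has {4,5,6,7,9}; col 5 has {1,4,5,6,7,8,9}; box has {2,4,5,7,9} → only 3 remains.
r6c6 = 6: row 6 has {1,2,4,7,8,9}; col 6 has {2,7,9}; box has {2,3,4,5,7,9} → only 6 remains.
r8c6 = 3: row 8 has {2,4,5,7,8}; col 6 has {2,6,7,9}; box has {1,7} → only 3 remains.
r9c3 = 8: row 9 has {1,3,7,9}; col 3 has {4,5,6,7,9}; box has {2,5,7} → only 8 remains.
r9c5 = 2: row 9 has {1,3,7,8,9}; col 5 has {1,3,4,5,6,7,8,9}; box has {1,3,7} → only 2 remains.
r2c4 = 4: row 2 has {2,5,6,7,9}; col 4 has {1,2,3,5,7}; box has {1,2,3,5,6,7,8,9} → only 4 remains.

4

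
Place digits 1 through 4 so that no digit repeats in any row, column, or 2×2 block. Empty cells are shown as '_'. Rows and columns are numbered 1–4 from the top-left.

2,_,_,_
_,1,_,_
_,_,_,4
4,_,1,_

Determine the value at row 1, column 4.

1

row 2, column 1 = 3: row 2 has {1}; col 1 has {2,4}; box has {1,2} → only 3 remains.
row 2, column 4 = 2: row 2 has {1,3}; col 4 has {4}; box has {} → only 2 remains.
row 3, column 1 = 1: row 3 has {4}; col 1 has {2,3,4}; box has {4} → only 1 remains.
row 4, column 4 = 3: row 4 has {1,4}; col 4 has {2,4}; box has {1,4} → only 3 remains.
row 1, column 2 = 4: row 1 has {2}; col 2 has {1}; box has {1,2,3} → only 4 remains.
row 1, column 3 = 3: row 1 has {2,4}; col 3 has {1}; box has {2} → only 3 remains.
row 1, column 4 = 1: row 1 has {2,3,4}; col 4 has {2,3,4}; box has {2,3} → only 1 remains.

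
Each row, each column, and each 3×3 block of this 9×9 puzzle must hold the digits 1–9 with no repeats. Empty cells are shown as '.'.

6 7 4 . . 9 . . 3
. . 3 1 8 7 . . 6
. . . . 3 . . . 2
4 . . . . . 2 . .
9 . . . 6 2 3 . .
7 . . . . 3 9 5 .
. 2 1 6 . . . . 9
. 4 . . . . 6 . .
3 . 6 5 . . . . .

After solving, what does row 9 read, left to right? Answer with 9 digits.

396528714

R1C4 = 2: row 1 has {3,4,6,7,9}; col 4 has {1,5,6}; box has {1,3,7,8,9} → only 2 remains.
R1C5 = 5: row 1 has {2,3,4,6,7,9}; col 5 has {3,6,8}; box has {1,2,3,7,8,9} → only 5 remains.
R3C4 = 4: row 3 has {2,3}; col 4 has {1,2,5,6}; box has {1,2,3,5,7,8,9} → only 4 remains.
R3C6 = 6: row 3 has {2,3,4}; col 6 has {2,3,7,9}; box has {1,2,3,4,5,7,8,9} → only 6 remains.
R6C4 = 8: row 6 has {3,5,7,9}; col 4 has {1,2,4,5,6}; box has {2,3,6} → only 8 remains.
R5C4 = 7: row 5 has {2,3,6,9}; col 4 has {1,2,4,5,6,8}; box has {2,3,6,8} → only 7 remains.
R6C3 = 2: row 6 has {3,5,7,8,9}; col 3 has {1,3,4,6}; box has {4,7,9} → only 2 remains.
R4C4 = 9: row 4 has {2,4}; col 4 has {1,2,4,5,6,7,8}; box has {2,3,6,7,8} → only 9 remains.
R4C5 = 1: row 4 has {2,4,9}; col 5 has {3,5,6,8}; box has {2,3,6,7,8,9} → only 1 remains.
R4C6 = 5: row 4 has {1,2,4,9}; col 6 has {2,3,6,7,9}; box has {1,2,3,6,7,8,9} → only 5 remains.
R6C5 = 4: row 6 has {2,3,5,7,8,9}; col 5 has {1,3,5,6,8}; box has {1,2,3,5,6,7,8,9} → only 4 remains.
R6C9 = 1: row 6 has {2,3,4,5,7,8,9}; col 9 has {2,3,6,9}; box has {2,3,5,9} → only 1 remains.
R7C5 = 7: row 7 has {1,2,6,9}; col 5 has {1,3,4,5,6,8}; box has {5,6} → only 7 remains.
R8C4 = 3: row 8 has {4,6}; col 4 has {1,2,4,5,6,7,8,9}; box has {5,6,7} → only 3 remains.
R4C3 = 8: row 4 has {1,2,4,5,9}; col 3 has {1,2,3,4,6}; box has {2,4,7,9} → only 8 remains.
R4C9 = 7: row 4 has {1,2,4,5,8,9}; col 9 has {1,2,3,6,9}; box has {1,2,3,5,9} → only 7 remains.
R5C3 = 5: row 5 has {2,3,6,7,9}; col 3 has {1,2,3,4,6,8}; box has {2,4,7,8,9} → only 5 remains.
R6C2 = 6: row 6 has {1,2,3,4,5,7,8,9}; col 2 has {2,4,7}; box has {2,4,5,7,8,9} → only 6 remains.
R3C3 = 9: row 3 has {2,3,4,6}; col 3 has {1,2,3,4,5,6,8}; box has {3,4,6,7} → only 9 remains.
R4C2 = 3: row 4 has {1,2,4,5,7,8,9}; col 2 has {2,4,6,7}; box has {2,4,5,6,7,8,9} → only 3 remains.
R4C8 = 6: row 4 has {1,2,3,4,5,7,8,9}; col 8 has {5}; box has {1,2,3,5,7,9} → only 6 remains.
R5C2 = 1: row 5 has {2,3,5,6,7,9}; col 2 has {2,3,4,6,7}; box has {2,3,4,5,6,7,8,9} → only 1 remains.
R8C3 = 7: row 8 has {3,4,6}; col 3 has {1,2,3,4,5,6,8,9}; box has {1,2,3,4,6} → only 7 remains.
R2C2 = 5: row 2 has {1,3,6,7,8}; col 2 has {1,2,3,4,6,7}; box has {3,4,6,7,9} → only 5 remains.
R2C7 = 4: row 2 has {1,3,5,6,7,8}; col 7 has {2,3,6,9}; box has {2,3,6} → only 4 remains.
R2C8 = 9: row 2 has {1,3,4,5,6,7,8}; col 8 has {5,6}; box has {2,3,4,6} → only 9 remains.
R3C2 = 8: row 3 has {2,3,4,6,9}; col 2 has {1,2,3,4,5,6,7}; box has {3,4,5,6,7,9} → only 8 remains.
R9C2 = 9: row 9 has {3,5,6}; col 2 has {1,2,3,4,5,6,7,8}; box has {1,2,3,4,6,7} → only 9 remains.
R9C5 = 2: row 9 has {3,5,6,9}; col 5 has {1,3,4,5,6,7,8}; box has {3,5,6,7} → only 2 remains.
R2C1 = 2: row 2 has {1,3,4,5,6,7,8,9}; col 1 has {3,4,6,7,9}; box has {3,4,5,6,7,8,9} → only 2 remains.
R3C1 = 1: row 3 has {2,3,4,6,8,9}; col 1 has {2,3,4,6,7,9}; box has {2,3,4,5,6,7,8,9} → only 1 remains.
R3C8 = 7: row 3 has {1,2,3,4,6,8,9}; col 8 has {5,6,9}; box has {2,3,4,6,9} → only 7 remains.
R8C5 = 9: row 8 has {3,4,6,7}; col 5 has {1,2,3,4,5,6,7,8}; box has {2,3,5,6,7} → only 9 remains.
R3C7 = 5: row 3 has {1,2,3,4,6,7,8,9}; col 7 has {2,3,4,6,9}; box has {2,3,4,6,7,9} → only 5 remains.
R7C7 = 8: row 7 has {1,2,6,7,9}; col 7 has {2,3,4,5,6,9}; box has {6,9} → only 8 remains.
R8C9 = 5: row 8 has {3,4,6,7,9}; col 9 has {1,2,3,6,7,9}; box has {6,8,9} → only 5 remains.
R9C9 = 4: row 9 has {2,3,5,6,9}; col 9 has {1,2,3,5,6,7,9}; box has {5,6,8,9} → only 4 remains.
R1C7 = 1: row 1 has {2,3,4,5,6,7,9}; col 7 has {2,3,4,5,6,8,9}; box has {2,3,4,5,6,7,9} → only 1 remains.
R1C8 = 8: row 1 has {1,2,3,4,5,6,7,9}; col 8 has {5,6,7,9}; box has {1,2,3,4,5,6,7,9} → only 8 remains.
R5C8 = 4: row 5 has {1,2,3,5,6,7,9}; col 8 has {5,6,7,8,9}; box has {1,2,3,5,6,7,9} → only 4 remains.
R5C9 = 8: row 5 has {1,2,3,4,5,6,7,9}; col 9 has {1,2,3,4,5,6,7,9}; box has {1,2,3,4,5,6,7,9} → only 8 remains.
R7C1 = 5: row 7 has {1,2,6,7,8,9}; col 1 has {1,2,3,4,6,7,9}; box has {1,2,3,4,6,7,9} → only 5 remains.
R7C6 = 4: row 7 has {1,2,5,6,7,8,9}; col 6 has {2,3,5,6,7,9}; box has {2,3,5,6,7,9} → only 4 remains.
R7C8 = 3: row 7 has {1,2,4,5,6,7,8,9}; col 8 has {4,5,6,7,8,9}; box has {4,5,6,8,9} → only 3 remains.
R8C1 = 8: row 8 has {3,4,5,6,7,9}; col 1 has {1,2,3,4,5,6,7,9}; box has {1,2,3,4,5,6,7,9} → only 8 remains.
R8C6 = 1: row 8 has {3,4,5,6,7,8,9}; col 6 has {2,3,4,5,6,7,9}; box has {2,3,4,5,6,7,9} → only 1 remains.
R8C8 = 2: row 8 has {1,3,4,5,6,7,8,9}; col 8 has {3,4,5,6,7,8,9}; box has {3,4,5,6,8,9} → only 2 remains.
R9C6 = 8: row 9 has {2,3,4,5,6,9}; col 6 has {1,2,3,4,5,6,7,9}; box has {1,2,3,4,5,6,7,9} → only 8 remains.
R9C7 = 7: row 9 has {2,3,4,5,6,8,9}; col 7 has {1,2,3,4,5,6,8,9}; box has {2,3,4,5,6,8,9} → only 7 remains.
R9C8 = 1: row 9 has {2,3,4,5,6,7,8,9}; col 8 has {2,3,4,5,6,7,8,9}; box has {2,3,4,5,6,7,8,9} → only 1 remains.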